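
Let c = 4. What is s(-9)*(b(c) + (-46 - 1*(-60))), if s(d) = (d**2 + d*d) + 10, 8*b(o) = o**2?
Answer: 2752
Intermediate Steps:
b(o) = o**2/8
s(d) = 10 + 2*d**2 (s(d) = (d**2 + d**2) + 10 = 2*d**2 + 10 = 10 + 2*d**2)
s(-9)*(b(c) + (-46 - 1*(-60))) = (10 + 2*(-9)**2)*((1/8)*4**2 + (-46 - 1*(-60))) = (10 + 2*81)*((1/8)*16 + (-46 + 60)) = (10 + 162)*(2 + 14) = 172*16 = 2752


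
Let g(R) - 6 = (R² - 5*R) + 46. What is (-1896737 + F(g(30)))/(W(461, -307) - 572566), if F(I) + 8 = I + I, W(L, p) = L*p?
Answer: 1895141/714093 ≈ 2.6539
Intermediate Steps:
g(R) = 52 + R² - 5*R (g(R) = 6 + ((R² - 5*R) + 46) = 6 + (46 + R² - 5*R) = 52 + R² - 5*R)
F(I) = -8 + 2*I (F(I) = -8 + (I + I) = -8 + 2*I)
(-1896737 + F(g(30)))/(W(461, -307) - 572566) = (-1896737 + (-8 + 2*(52 + 30² - 5*30)))/(461*(-307) - 572566) = (-1896737 + (-8 + 2*(52 + 900 - 150)))/(-141527 - 572566) = (-1896737 + (-8 + 2*802))/(-714093) = (-1896737 + (-8 + 1604))*(-1/714093) = (-1896737 + 1596)*(-1/714093) = -1895141*(-1/714093) = 1895141/714093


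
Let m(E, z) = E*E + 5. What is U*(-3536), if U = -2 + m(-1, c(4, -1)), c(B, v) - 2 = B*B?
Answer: -14144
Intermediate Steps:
c(B, v) = 2 + B² (c(B, v) = 2 + B*B = 2 + B²)
m(E, z) = 5 + E² (m(E, z) = E² + 5 = 5 + E²)
U = 4 (U = -2 + (5 + (-1)²) = -2 + (5 + 1) = -2 + 6 = 4)
U*(-3536) = 4*(-3536) = -14144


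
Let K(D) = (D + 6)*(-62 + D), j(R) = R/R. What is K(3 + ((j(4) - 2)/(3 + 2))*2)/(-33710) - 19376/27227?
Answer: -15981407983/22945554250 ≈ -0.69649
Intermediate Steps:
j(R) = 1
K(D) = (-62 + D)*(6 + D) (K(D) = (6 + D)*(-62 + D) = (-62 + D)*(6 + D))
K(3 + ((j(4) - 2)/(3 + 2))*2)/(-33710) - 19376/27227 = (-372 + (3 + ((1 - 2)/(3 + 2))*2)² - 56*(3 + ((1 - 2)/(3 + 2))*2))/(-33710) - 19376/27227 = (-372 + (3 - 1/5*2)² - 56*(3 - 1/5*2))*(-1/33710) - 19376*1/27227 = (-372 + (3 - 1*⅕*2)² - 56*(3 - 1*⅕*2))*(-1/33710) - 19376/27227 = (-372 + (3 - ⅕*2)² - 56*(3 - ⅕*2))*(-1/33710) - 19376/27227 = (-372 + (3 - ⅖)² - 56*(3 - ⅖))*(-1/33710) - 19376/27227 = (-372 + (13/5)² - 56*13/5)*(-1/33710) - 19376/27227 = (-372 + 169/25 - 728/5)*(-1/33710) - 19376/27227 = -12771/25*(-1/33710) - 19376/27227 = 12771/842750 - 19376/27227 = -15981407983/22945554250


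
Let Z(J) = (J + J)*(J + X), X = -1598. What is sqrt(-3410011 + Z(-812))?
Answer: 3*sqrt(55981) ≈ 709.81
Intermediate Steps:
Z(J) = 2*J*(-1598 + J) (Z(J) = (J + J)*(J - 1598) = (2*J)*(-1598 + J) = 2*J*(-1598 + J))
sqrt(-3410011 + Z(-812)) = sqrt(-3410011 + 2*(-812)*(-1598 - 812)) = sqrt(-3410011 + 2*(-812)*(-2410)) = sqrt(-3410011 + 3913840) = sqrt(503829) = 3*sqrt(55981)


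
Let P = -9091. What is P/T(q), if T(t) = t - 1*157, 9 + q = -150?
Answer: 9091/316 ≈ 28.769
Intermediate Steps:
q = -159 (q = -9 - 150 = -159)
T(t) = -157 + t (T(t) = t - 157 = -157 + t)
P/T(q) = -9091/(-157 - 159) = -9091/(-316) = -9091*(-1/316) = 9091/316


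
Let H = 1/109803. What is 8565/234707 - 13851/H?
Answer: -356961499710006/234707 ≈ -1.5209e+9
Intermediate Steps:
H = 1/109803 ≈ 9.1072e-6
8565/234707 - 13851/H = 8565/234707 - 13851/1/109803 = 8565*(1/234707) - 13851*109803 = 8565/234707 - 1520881353 = -356961499710006/234707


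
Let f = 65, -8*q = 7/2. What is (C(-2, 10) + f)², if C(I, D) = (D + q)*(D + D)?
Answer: 1050625/16 ≈ 65664.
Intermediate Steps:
q = -7/16 (q = -7/(8*2) = -⅛*7/2 = -7/16 ≈ -0.43750)
C(I, D) = 2*D*(-7/16 + D) (C(I, D) = (D - 7/16)*(D + D) = (-7/16 + D)*(2*D) = 2*D*(-7/16 + D))
(C(-2, 10) + f)² = ((⅛)*10*(-7 + 16*10) + 65)² = ((⅛)*10*(-7 + 160) + 65)² = ((⅛)*10*153 + 65)² = (765/4 + 65)² = (1025/4)² = 1050625/16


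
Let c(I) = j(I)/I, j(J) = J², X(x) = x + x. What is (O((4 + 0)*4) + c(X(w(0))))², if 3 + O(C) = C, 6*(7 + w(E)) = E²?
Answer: 1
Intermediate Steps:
w(E) = -7 + E²/6
O(C) = -3 + C
X(x) = 2*x
c(I) = I (c(I) = I²/I = I)
(O((4 + 0)*4) + c(X(w(0))))² = ((-3 + (4 + 0)*4) + 2*(-7 + (⅙)*0²))² = ((-3 + 4*4) + 2*(-7 + (⅙)*0))² = ((-3 + 16) + 2*(-7 + 0))² = (13 + 2*(-7))² = (13 - 14)² = (-1)² = 1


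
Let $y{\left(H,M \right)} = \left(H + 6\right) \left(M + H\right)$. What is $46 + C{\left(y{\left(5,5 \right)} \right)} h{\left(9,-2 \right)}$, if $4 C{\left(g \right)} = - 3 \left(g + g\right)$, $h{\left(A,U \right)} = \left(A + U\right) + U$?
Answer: $-779$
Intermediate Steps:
$h{\left(A,U \right)} = A + 2 U$
$y{\left(H,M \right)} = \left(6 + H\right) \left(H + M\right)$
$C{\left(g \right)} = - \frac{3 g}{2}$ ($C{\left(g \right)} = \frac{\left(-3\right) \left(g + g\right)}{4} = \frac{\left(-3\right) 2 g}{4} = \frac{\left(-6\right) g}{4} = - \frac{3 g}{2}$)
$46 + C{\left(y{\left(5,5 \right)} \right)} h{\left(9,-2 \right)} = 46 + - \frac{3 \left(5^{2} + 6 \cdot 5 + 6 \cdot 5 + 5 \cdot 5\right)}{2} \left(9 + 2 \left(-2\right)\right) = 46 + - \frac{3 \left(25 + 30 + 30 + 25\right)}{2} \left(9 - 4\right) = 46 + \left(- \frac{3}{2}\right) 110 \cdot 5 = 46 - 825 = -779$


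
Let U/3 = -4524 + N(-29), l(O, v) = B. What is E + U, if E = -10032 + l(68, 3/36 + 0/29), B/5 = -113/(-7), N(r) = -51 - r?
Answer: -165125/7 ≈ -23589.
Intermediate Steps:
B = 565/7 (B = 5*(-113/(-7)) = 5*(-113*(-⅐)) = 5*(113/7) = 565/7 ≈ 80.714)
l(O, v) = 565/7
U = -13638 (U = 3*(-4524 + (-51 - 1*(-29))) = 3*(-4524 + (-51 + 29)) = 3*(-4524 - 22) = 3*(-4546) = -13638)
E = -69659/7 (E = -10032 + 565/7 = -69659/7 ≈ -9951.3)
E + U = -69659/7 - 13638 = -165125/7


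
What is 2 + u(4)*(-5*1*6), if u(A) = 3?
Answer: -88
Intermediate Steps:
2 + u(4)*(-5*1*6) = 2 + 3*(-5*1*6) = 2 + 3*(-5*6) = 2 + 3*(-30) = 2 - 90 = -88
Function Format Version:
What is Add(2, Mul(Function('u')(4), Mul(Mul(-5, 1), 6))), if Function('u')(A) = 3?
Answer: -88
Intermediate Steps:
Add(2, Mul(Function('u')(4), Mul(Mul(-5, 1), 6))) = Add(2, Mul(3, Mul(Mul(-5, 1), 6))) = Add(2, Mul(3, Mul(-5, 6))) = Add(2, Mul(3, -30)) = Add(2, -90) = -88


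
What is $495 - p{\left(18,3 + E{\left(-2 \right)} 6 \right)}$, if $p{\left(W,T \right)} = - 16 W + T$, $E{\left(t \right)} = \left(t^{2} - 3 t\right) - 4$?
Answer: $744$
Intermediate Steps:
$E{\left(t \right)} = -4 + t^{2} - 3 t$
$p{\left(W,T \right)} = T - 16 W$
$495 - p{\left(18,3 + E{\left(-2 \right)} 6 \right)} = 495 - \left(\left(3 + \left(-4 + \left(-2\right)^{2} - -6\right) 6\right) - 288\right) = 495 - \left(\left(3 + \left(-4 + 4 + 6\right) 6\right) - 288\right) = 495 - \left(\left(3 + 6 \cdot 6\right) - 288\right) = 495 - \left(\left(3 + 36\right) - 288\right) = 495 - \left(39 - 288\right) = 495 - -249 = 495 + 249 = 744$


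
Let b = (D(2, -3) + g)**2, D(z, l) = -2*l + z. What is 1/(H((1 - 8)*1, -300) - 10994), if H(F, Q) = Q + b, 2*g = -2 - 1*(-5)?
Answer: -4/44815 ≈ -8.9256e-5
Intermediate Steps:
D(z, l) = z - 2*l
g = 3/2 (g = (-2 - 1*(-5))/2 = (-2 + 5)/2 = (1/2)*3 = 3/2 ≈ 1.5000)
b = 361/4 (b = ((2 - 2*(-3)) + 3/2)**2 = ((2 + 6) + 3/2)**2 = (8 + 3/2)**2 = (19/2)**2 = 361/4 ≈ 90.250)
H(F, Q) = 361/4 + Q (H(F, Q) = Q + 361/4 = 361/4 + Q)
1/(H((1 - 8)*1, -300) - 10994) = 1/((361/4 - 300) - 10994) = 1/(-839/4 - 10994) = 1/(-44815/4) = -4/44815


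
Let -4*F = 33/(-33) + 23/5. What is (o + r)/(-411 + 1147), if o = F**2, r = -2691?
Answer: -269019/73600 ≈ -3.6551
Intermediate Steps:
F = -9/10 (F = -(33/(-33) + 23/5)/4 = -(33*(-1/33) + 23*(1/5))/4 = -(-1 + 23/5)/4 = -1/4*18/5 = -9/10 ≈ -0.90000)
o = 81/100 (o = (-9/10)**2 = 81/100 ≈ 0.81000)
(o + r)/(-411 + 1147) = (81/100 - 2691)/(-411 + 1147) = -269019/100/736 = -269019/100*1/736 = -269019/73600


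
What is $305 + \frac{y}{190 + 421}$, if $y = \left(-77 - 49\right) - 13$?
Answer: $\frac{186216}{611} \approx 304.77$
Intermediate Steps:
$y = -139$ ($y = -126 - 13 = -139$)
$305 + \frac{y}{190 + 421} = 305 - \frac{139}{190 + 421} = 305 - \frac{139}{611} = \frac{186216}{611}$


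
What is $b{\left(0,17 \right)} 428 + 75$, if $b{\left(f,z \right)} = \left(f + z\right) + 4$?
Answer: $9063$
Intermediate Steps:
$b{\left(f,z \right)} = 4 + f + z$
$b{\left(0,17 \right)} 428 + 75 = \left(4 + 0 + 17\right) 428 + 75 = 21 \cdot 428 + 75 = 8988 + 75 = 9063$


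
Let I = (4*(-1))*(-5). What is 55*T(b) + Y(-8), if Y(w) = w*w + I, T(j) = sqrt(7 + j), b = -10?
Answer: 84 + 55*I*sqrt(3) ≈ 84.0 + 95.263*I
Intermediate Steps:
I = 20 (I = -4*(-5) = 20)
Y(w) = 20 + w**2 (Y(w) = w*w + 20 = w**2 + 20 = 20 + w**2)
55*T(b) + Y(-8) = 55*sqrt(7 - 10) + (20 + (-8)**2) = 55*sqrt(-3) + (20 + 64) = 55*(I*sqrt(3)) + 84 = 55*I*sqrt(3) + 84 = 84 + 55*I*sqrt(3)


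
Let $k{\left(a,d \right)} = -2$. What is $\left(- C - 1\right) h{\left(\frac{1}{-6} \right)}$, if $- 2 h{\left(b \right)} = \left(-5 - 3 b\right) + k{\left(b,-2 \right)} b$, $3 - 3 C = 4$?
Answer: $- \frac{25}{18} \approx -1.3889$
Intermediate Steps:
$C = - \frac{1}{3}$ ($C = 1 - \frac{4}{3} = - \frac{1}{3} \approx -0.33333$)
$h{\left(b \right)} = \frac{5}{2} + \frac{5 b}{2}$ ($h{\left(b \right)} = - \frac{\left(-5 - 3 b\right) - 2 b}{2} = - \frac{-5 - 5 b}{2} = \frac{5}{2} + \frac{5 b}{2}$)
$\left(- C - 1\right) h{\left(\frac{1}{-6} \right)} = \left(\left(-1\right) \left(- \frac{1}{3}\right) - 1\right) \left(\frac{5}{2} + \frac{5}{2 \left(-6\right)}\right) = \left(\frac{1}{3} - 1\right) \left(\frac{5}{2} + \frac{5}{2} \left(- \frac{1}{6}\right)\right) = - \frac{2 \left(\frac{5}{2} - \frac{5}{12}\right)}{3} = \left(- \frac{2}{3}\right) \frac{25}{12} = - \frac{25}{18}$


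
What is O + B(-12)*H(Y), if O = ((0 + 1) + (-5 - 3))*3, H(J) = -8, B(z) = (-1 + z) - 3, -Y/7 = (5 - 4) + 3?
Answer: 107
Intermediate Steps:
Y = -28 (Y = -7*((5 - 4) + 3) = -7*(1 + 3) = -7*4 = -28)
B(z) = -4 + z
O = -21 (O = (1 - 8)*3 = -7*3 = -21)
O + B(-12)*H(Y) = -21 + (-4 - 12)*(-8) = -21 - 16*(-8) = -21 + 128 = 107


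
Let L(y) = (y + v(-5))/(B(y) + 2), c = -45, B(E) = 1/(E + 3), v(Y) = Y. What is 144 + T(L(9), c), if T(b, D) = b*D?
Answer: 288/5 ≈ 57.600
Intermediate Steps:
B(E) = 1/(3 + E)
L(y) = (-5 + y)/(2 + 1/(3 + y)) (L(y) = (y - 5)/(1/(3 + y) + 2) = (-5 + y)/(2 + 1/(3 + y)))
T(b, D) = D*b
144 + T(L(9), c) = 144 - 45*(-5 + 9)*(3 + 9)/(7 + 2*9) = 144 - 45*4*12/(7 + 18) = 144 - 45*4*12/25 = 144 - 9*4*12/5 = 144 - 45*48/25 = 144 - 432/5 = 288/5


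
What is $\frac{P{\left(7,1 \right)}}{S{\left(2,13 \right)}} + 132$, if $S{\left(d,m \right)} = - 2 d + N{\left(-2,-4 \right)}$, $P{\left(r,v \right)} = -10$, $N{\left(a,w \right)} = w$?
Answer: $\frac{533}{4} \approx 133.25$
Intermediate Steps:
$S{\left(d,m \right)} = -4 - 2 d$ ($S{\left(d,m \right)} = - 2 d - 4 = -4 - 2 d$)
$\frac{P{\left(7,1 \right)}}{S{\left(2,13 \right)}} + 132 = - \frac{10}{-4 - 4} + 132 = - \frac{10}{-8} + 132 = \left(-10\right) \left(- \frac{1}{8}\right) + 132 = \frac{5}{4} + 132 = \frac{533}{4}$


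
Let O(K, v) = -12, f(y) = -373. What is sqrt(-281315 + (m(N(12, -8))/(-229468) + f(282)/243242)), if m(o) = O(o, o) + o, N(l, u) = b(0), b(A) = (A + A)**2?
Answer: 5*I*sqrt(2191060113276523761325402)/13954063814 ≈ 530.39*I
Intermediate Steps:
b(A) = 4*A**2 (b(A) = (2*A)**2 = 4*A**2)
N(l, u) = 0 (N(l, u) = 4*0**2 = 4*0 = 0)
m(o) = -12 + o
sqrt(-281315 + (m(N(12, -8))/(-229468) + f(282)/243242)) = sqrt(-281315 + ((-12 + 0)/(-229468) - 373/243242)) = sqrt(-281315 + (-12*(-1/229468) - 373*1/243242)) = sqrt(-281315 + (3/57367 - 373/243242)) = sqrt(-281315 - 20668165/13954063814) = sqrt(-3925487482503575/13954063814) = 5*I*sqrt(2191060113276523761325402)/13954063814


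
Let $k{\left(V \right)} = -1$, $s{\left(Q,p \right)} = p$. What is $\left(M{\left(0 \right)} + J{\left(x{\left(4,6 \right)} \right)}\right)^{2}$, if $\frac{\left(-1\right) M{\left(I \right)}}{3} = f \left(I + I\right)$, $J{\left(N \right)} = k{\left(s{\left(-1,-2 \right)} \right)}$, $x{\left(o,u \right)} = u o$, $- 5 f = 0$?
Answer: $1$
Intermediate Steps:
$f = 0$ ($f = \left(- \frac{1}{5}\right) 0 = 0$)
$x{\left(o,u \right)} = o u$
$J{\left(N \right)} = -1$
$M{\left(I \right)} = 0$ ($M{\left(I \right)} = - 3 \cdot 0 \left(I + I\right) = - 3 \cdot 0 \cdot 2 I = \left(-3\right) 0 = 0$)
$\left(M{\left(0 \right)} + J{\left(x{\left(4,6 \right)} \right)}\right)^{2} = \left(0 - 1\right)^{2} = \left(-1\right)^{2} = 1$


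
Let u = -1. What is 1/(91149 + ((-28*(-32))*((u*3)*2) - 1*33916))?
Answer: 1/51857 ≈ 1.9284e-5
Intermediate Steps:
1/(91149 + ((-28*(-32))*((u*3)*2) - 1*33916)) = 1/(91149 + ((-28*(-32))*(-1*3*2) - 1*33916)) = 1/(91149 + (896*(-3*2) - 33916)) = 1/(91149 + (896*(-6) - 33916)) = 1/(91149 + (-5376 - 33916)) = 1/(91149 - 39292) = 1/51857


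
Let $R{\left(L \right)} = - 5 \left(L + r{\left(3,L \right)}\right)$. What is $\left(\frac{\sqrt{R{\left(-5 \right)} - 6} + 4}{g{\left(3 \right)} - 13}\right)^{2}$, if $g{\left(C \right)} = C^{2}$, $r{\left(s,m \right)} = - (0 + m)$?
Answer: $\frac{\left(4 + i \sqrt{6}\right)^{2}}{16} \approx 0.625 + 1.2247 i$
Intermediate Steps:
$r{\left(s,m \right)} = - m$
$R{\left(L \right)} = 0$ ($R{\left(L \right)} = - 5 \left(L - L\right) = \left(-5\right) 0 = 0$)
$\left(\frac{\sqrt{R{\left(-5 \right)} - 6} + 4}{g{\left(3 \right)} - 13}\right)^{2} = \left(\frac{\sqrt{0 - 6} + 4}{3^{2} - 13}\right)^{2} = \left(\frac{\sqrt{-6} + 4}{9 - 13}\right)^{2} = \left(\frac{i \sqrt{6} + 4}{-4}\right)^{2} = \left(\left(4 + i \sqrt{6}\right) \left(- \frac{1}{4}\right)\right)^{2} = \left(-1 - \frac{i \sqrt{6}}{4}\right)^{2}$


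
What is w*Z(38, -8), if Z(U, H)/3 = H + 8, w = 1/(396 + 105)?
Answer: 0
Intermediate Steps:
w = 1/501 ≈ 0.0019960
Z(U, H) = 24 + 3*H (Z(U, H) = 3*(H + 8) = 3*(8 + H) = 24 + 3*H)
w*Z(38, -8) = (24 + 3*(-8))/501 = (24 - 24)/501 = (1/501)*0 = 0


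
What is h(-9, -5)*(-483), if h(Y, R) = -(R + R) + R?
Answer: -2415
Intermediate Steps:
h(Y, R) = -R (h(Y, R) = -2*R + R = -R)
h(-9, -5)*(-483) = -1*(-5)*(-483) = 5*(-483) = -2415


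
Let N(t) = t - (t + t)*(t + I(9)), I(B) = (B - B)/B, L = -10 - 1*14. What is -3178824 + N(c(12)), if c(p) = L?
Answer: -3180000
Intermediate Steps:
L = -24 (L = -10 - 14 = -24)
c(p) = -24
I(B) = 0 (I(B) = 0/B = 0)
N(t) = t - 2*t² (N(t) = t - (t + t)*(t + 0) = t - 2*t*t = t - 2*t²)
-3178824 + N(c(12)) = -3178824 - 24*(1 - 2*(-24)) = -3178824 - 24*(1 + 48) = -3178824 - 24*49 = -3178824 - 1176 = -3180000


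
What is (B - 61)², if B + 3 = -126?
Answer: 36100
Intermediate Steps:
B = -129 (B = -3 - 126 = -129)
(B - 61)² = (-129 - 61)² = (-190)² = 36100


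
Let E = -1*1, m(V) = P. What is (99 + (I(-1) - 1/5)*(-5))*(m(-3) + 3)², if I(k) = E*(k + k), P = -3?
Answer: 0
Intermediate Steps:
m(V) = -3
E = -1
I(k) = -2*k (I(k) = -(k + k) = -2*k)
(99 + (I(-1) - 1/5)*(-5))*(m(-3) + 3)² = (99 + (-2*(-1) - 1/5)*(-5))*(-3 + 3)² = (99 + (2 - 1*⅕)*(-5))*0² = (99 + (2 - ⅕)*(-5))*0 = (99 + (9/5)*(-5))*0 = (99 - 9)*0 = 90*0 = 0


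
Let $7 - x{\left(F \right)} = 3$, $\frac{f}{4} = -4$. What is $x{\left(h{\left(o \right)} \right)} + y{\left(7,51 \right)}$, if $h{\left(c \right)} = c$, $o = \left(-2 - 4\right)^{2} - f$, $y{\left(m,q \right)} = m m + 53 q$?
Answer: $2756$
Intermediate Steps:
$f = -16$ ($f = 4 \left(-4\right) = -16$)
$y{\left(m,q \right)} = m^{2} + 53 q$
$o = 52$ ($o = \left(-2 - 4\right)^{2} - -16 = \left(-6\right)^{2} + 16 = 36 + 16 = 52$)
$x{\left(F \right)} = 4$ ($x{\left(F \right)} = 7 - 3 = 4$)
$x{\left(h{\left(o \right)} \right)} + y{\left(7,51 \right)} = 4 + \left(7^{2} + 53 \cdot 51\right) = 4 + \left(49 + 2703\right) = 4 + 2752 = 2756$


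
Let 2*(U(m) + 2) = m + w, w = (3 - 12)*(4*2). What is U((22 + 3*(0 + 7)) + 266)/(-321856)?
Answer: -233/643712 ≈ -0.00036196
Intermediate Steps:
w = -72 (w = -9*8 = -72)
U(m) = -38 + m/2 (U(m) = -2 + (m - 72)/2 = -2 + (-72 + m)/2 = -2 + (-36 + m/2) = -38 + m/2)
U((22 + 3*(0 + 7)) + 266)/(-321856) = (-38 + ((22 + 3*(0 + 7)) + 266)/2)/(-321856) = (-38 + ((22 + 3*7) + 266)/2)*(-1/321856) = (-38 + ((22 + 21) + 266)/2)*(-1/321856) = (-38 + (43 + 266)/2)*(-1/321856) = (-38 + (1/2)*309)*(-1/321856) = (-38 + 309/2)*(-1/321856) = (233/2)*(-1/321856) = -233/643712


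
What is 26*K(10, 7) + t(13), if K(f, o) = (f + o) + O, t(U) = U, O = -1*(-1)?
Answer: 481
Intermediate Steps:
O = 1
K(f, o) = 1 + f + o (K(f, o) = (f + o) + 1 = 1 + f + o)
26*K(10, 7) + t(13) = 26*(1 + 10 + 7) + 13 = 26*18 + 13 = 468 + 13 = 481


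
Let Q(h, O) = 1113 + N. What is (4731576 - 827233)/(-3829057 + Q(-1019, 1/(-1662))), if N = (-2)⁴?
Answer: -3904343/3827928 ≈ -1.0200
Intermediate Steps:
N = 16
Q(h, O) = 1129 (Q(h, O) = 1113 + 16 = 1129)
(4731576 - 827233)/(-3829057 + Q(-1019, 1/(-1662))) = (4731576 - 827233)/(-3829057 + 1129) = 3904343/(-3827928) = 3904343*(-1/3827928) = -3904343/3827928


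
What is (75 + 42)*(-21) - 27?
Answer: -2484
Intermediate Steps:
(75 + 42)*(-21) - 27 = 117*(-21) - 27 = -2457 - 27 = -2484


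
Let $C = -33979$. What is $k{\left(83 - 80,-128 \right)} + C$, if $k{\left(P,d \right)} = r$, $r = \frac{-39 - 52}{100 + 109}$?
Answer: $- \frac{7101702}{209} \approx -33979.0$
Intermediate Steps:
$r = - \frac{91}{209} \approx -0.43541$
$k{\left(P,d \right)} = - \frac{91}{209}$
$k{\left(83 - 80,-128 \right)} + C = - \frac{91}{209} - 33979 = - \frac{7101702}{209}$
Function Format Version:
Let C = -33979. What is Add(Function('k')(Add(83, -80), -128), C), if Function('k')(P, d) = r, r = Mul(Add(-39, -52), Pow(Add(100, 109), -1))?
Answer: Rational(-7101702, 209) ≈ -33979.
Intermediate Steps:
r = Rational(-91, 209) (r = Mul(-91, Pow(209, -1)) = Mul(-91, Rational(1, 209)) = Rational(-91, 209) ≈ -0.43541)
Function('k')(P, d) = Rational(-91, 209)
Add(Function('k')(Add(83, -80), -128), C) = Add(Rational(-91, 209), -33979) = Rational(-7101702, 209)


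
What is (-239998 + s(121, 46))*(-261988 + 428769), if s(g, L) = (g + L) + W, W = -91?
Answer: -40014431082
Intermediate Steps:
s(g, L) = -91 + L + g (s(g, L) = (g + L) - 91 = (L + g) - 91 = -91 + L + g)
(-239998 + s(121, 46))*(-261988 + 428769) = (-239998 + (-91 + 46 + 121))*(-261988 + 428769) = (-239998 + 76)*166781 = -239922*166781 = -40014431082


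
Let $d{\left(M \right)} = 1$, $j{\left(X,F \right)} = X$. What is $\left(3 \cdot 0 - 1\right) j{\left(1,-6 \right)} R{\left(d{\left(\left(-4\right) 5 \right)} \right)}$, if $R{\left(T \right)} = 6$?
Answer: $-6$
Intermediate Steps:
$\left(3 \cdot 0 - 1\right) j{\left(1,-6 \right)} R{\left(d{\left(\left(-4\right) 5 \right)} \right)} = \left(3 \cdot 0 - 1\right) 1 \cdot 6 = \left(0 - 1\right) 1 \cdot 6 = \left(-1\right) 1 \cdot 6 = \left(-1\right) 6 = -6$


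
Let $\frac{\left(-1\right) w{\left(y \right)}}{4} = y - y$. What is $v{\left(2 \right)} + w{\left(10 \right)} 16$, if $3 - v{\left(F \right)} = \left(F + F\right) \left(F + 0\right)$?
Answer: $-5$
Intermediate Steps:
$w{\left(y \right)} = 0$ ($w{\left(y \right)} = - 4 \left(y - y\right) = \left(-4\right) 0 = 0$)
$v{\left(F \right)} = 3 - 2 F^{2}$ ($v{\left(F \right)} = 3 - \left(F + F\right) \left(F + 0\right) = 3 - 2 F F = 3 - 2 F^{2}$)
$v{\left(2 \right)} + w{\left(10 \right)} 16 = \left(3 - 2 \cdot 2^{2}\right) + 0 \cdot 16 = \left(3 - 8\right) + 0 = -5 + 0 = -5$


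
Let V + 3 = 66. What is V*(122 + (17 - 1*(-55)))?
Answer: 12222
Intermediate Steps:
V = 63 (V = -3 + 66 = 63)
V*(122 + (17 - 1*(-55))) = 63*(122 + (17 - 1*(-55))) = 63*(122 + (17 + 55)) = 63*(122 + 72) = 63*194 = 12222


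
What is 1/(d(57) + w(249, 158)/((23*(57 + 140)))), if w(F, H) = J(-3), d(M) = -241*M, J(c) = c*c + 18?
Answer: -4531/62242320 ≈ -7.2796e-5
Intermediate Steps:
J(c) = 18 + c² (J(c) = c² + 18 = 18 + c²)
w(F, H) = 27 (w(F, H) = 18 + (-3)² = 18 + 9 = 27)
1/(d(57) + w(249, 158)/((23*(57 + 140)))) = 1/(-241*57 + 27/((23*(57 + 140)))) = 1/(-13737 + 27/((23*197))) = 1/(-13737 + 27/4531) = 1/(-62242320/4531) = -4531/62242320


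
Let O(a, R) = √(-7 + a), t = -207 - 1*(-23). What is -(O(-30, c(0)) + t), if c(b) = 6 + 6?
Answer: 184 - I*√37 ≈ 184.0 - 6.0828*I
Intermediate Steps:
t = -184 (t = -207 + 23 = -184)
c(b) = 12
-(O(-30, c(0)) + t) = -(√(-7 - 30) - 184) = -(√(-37) - 184) = -(I*√37 - 184) = -(-184 + I*√37) = 184 - I*√37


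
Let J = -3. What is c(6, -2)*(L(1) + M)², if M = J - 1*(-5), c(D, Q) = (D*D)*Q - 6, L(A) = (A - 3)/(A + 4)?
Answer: -4992/25 ≈ -199.68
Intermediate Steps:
L(A) = (-3 + A)/(4 + A)
c(D, Q) = -6 + Q*D² (c(D, Q) = D²*Q - 6 = Q*D² - 6 = -6 + Q*D²)
M = 2 (M = -3 - 1*(-5) = -3 + 5 = 2)
c(6, -2)*(L(1) + M)² = (-6 - 2*6²)*((-3 + 1)/(4 + 1) + 2)² = (-6 - 2*36)*(-2/5 + 2)² = (-6 - 72)*((⅕)*(-2) + 2)² = -78*(-⅖ + 2)² = -78*(8/5)² = -78*64/25 = -4992/25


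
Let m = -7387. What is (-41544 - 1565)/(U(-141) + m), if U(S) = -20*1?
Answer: 43109/7407 ≈ 5.8200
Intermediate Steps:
U(S) = -20
(-41544 - 1565)/(U(-141) + m) = (-41544 - 1565)/(-20 - 7387) = -43109/(-7407) = -43109*(-1/7407) = 43109/7407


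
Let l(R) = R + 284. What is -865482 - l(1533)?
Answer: -867299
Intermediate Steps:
l(R) = 284 + R
-865482 - l(1533) = -865482 - (284 + 1533) = -865482 - 1*1817 = -865482 - 1817 = -867299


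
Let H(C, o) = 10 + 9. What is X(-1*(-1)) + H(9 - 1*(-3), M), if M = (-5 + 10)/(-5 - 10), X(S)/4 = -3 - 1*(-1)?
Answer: 11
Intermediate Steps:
X(S) = -8 (X(S) = 4*(-3 - 1*(-1)) = 4*(-3 + 1) = 4*(-2) = -8)
M = -⅓ (M = 5/(-15) = 5*(-1/15) = -⅓ ≈ -0.33333)
H(C, o) = 19
X(-1*(-1)) + H(9 - 1*(-3), M) = -8 + 19 = 11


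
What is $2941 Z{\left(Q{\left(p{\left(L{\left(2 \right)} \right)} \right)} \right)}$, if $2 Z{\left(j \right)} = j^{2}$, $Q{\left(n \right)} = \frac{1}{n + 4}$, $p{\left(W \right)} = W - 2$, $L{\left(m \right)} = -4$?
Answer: $\frac{2941}{8} \approx 367.63$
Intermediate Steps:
$p{\left(W \right)} = -2 + W$
$Q{\left(n \right)} = \frac{1}{4 + n}$
$Z{\left(j \right)} = \frac{j^{2}}{2}$
$2941 Z{\left(Q{\left(p{\left(L{\left(2 \right)} \right)} \right)} \right)} = 2941 \frac{\left(\frac{1}{4 - 6}\right)^{2}}{2} = 2941 \frac{\left(\frac{1}{-2}\right)^{2}}{2} = 2941 \frac{\left(- \frac{1}{2}\right)^{2}}{2} = 2941 \cdot \frac{1}{2} \cdot \frac{1}{4} = 2941 \cdot \frac{1}{8} = \frac{2941}{8}$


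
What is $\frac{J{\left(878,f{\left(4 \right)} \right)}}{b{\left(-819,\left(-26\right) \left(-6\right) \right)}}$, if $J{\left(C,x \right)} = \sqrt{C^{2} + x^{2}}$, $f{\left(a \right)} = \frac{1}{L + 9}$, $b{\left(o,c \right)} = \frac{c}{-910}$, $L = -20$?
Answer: $- \frac{35 \sqrt{93276965}}{66} \approx -5121.7$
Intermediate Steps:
$b{\left(o,c \right)} = - \frac{c}{910}$ ($b{\left(o,c \right)} = c \left(- \frac{1}{910}\right) = - \frac{c}{910}$)
$f{\left(a \right)} = - \frac{1}{11}$ ($f{\left(a \right)} = \frac{1}{-20 + 9} = \frac{1}{-11} = - \frac{1}{11}$)
$\frac{J{\left(878,f{\left(4 \right)} \right)}}{b{\left(-819,\left(-26\right) \left(-6\right) \right)}} = \frac{\sqrt{878^{2} + \left(- \frac{1}{11}\right)^{2}}}{\left(- \frac{1}{910}\right) \left(\left(-26\right) \left(-6\right)\right)} = \frac{\sqrt{770884 + \frac{1}{121}}}{\left(- \frac{1}{910}\right) 156} = \frac{\sqrt{\frac{93276965}{121}}}{- \frac{6}{35}} = \frac{\sqrt{93276965}}{11} \left(- \frac{35}{6}\right) = - \frac{35 \sqrt{93276965}}{66}$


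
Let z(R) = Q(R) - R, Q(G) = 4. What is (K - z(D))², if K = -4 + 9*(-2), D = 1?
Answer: 625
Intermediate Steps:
z(R) = 4 - R
K = -22 (K = -4 - 18 = -22)
(K - z(D))² = (-22 - (4 - 1*1))² = (-22 - (4 - 1))² = (-22 - 1*3)² = (-22 - 3)² = (-25)² = 625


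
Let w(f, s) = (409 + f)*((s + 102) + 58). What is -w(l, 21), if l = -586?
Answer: 32037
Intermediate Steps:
w(f, s) = (160 + s)*(409 + f) (w(f, s) = (409 + f)*((102 + s) + 58) = (409 + f)*(160 + s) = (160 + s)*(409 + f))
-w(l, 21) = -(65440 + 160*(-586) + 409*21 - 586*21) = -(65440 - 93760 + 8589 - 12306) = -1*(-32037) = 32037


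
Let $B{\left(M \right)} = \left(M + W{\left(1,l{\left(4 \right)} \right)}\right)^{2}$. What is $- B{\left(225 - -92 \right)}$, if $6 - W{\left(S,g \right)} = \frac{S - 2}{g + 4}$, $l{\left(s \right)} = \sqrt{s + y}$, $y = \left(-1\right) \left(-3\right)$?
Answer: $- \frac{8473928}{81} + \frac{5822 \sqrt{7}}{81} \approx -1.0443 \cdot 10^{5}$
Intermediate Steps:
$y = 3$
$l{\left(s \right)} = \sqrt{3 + s}$ ($l{\left(s \right)} = \sqrt{s + 3} = \sqrt{3 + s}$)
$W{\left(S,g \right)} = 6 - \frac{-2 + S}{4 + g}$ ($W{\left(S,g \right)} = 6 - \frac{S - 2}{g + 4} = 6 - \frac{-2 + S}{4 + g}$)
$B{\left(M \right)} = \left(M + \frac{25 + 6 \sqrt{7}}{4 + \sqrt{7}}\right)^{2}$ ($B{\left(M \right)} = \left(M + \frac{26 - 1 + 6 \sqrt{3 + 4}}{4 + \sqrt{3 + 4}}\right)^{2} = \left(M + \frac{26 - 1 + 6 \sqrt{7}}{4 + \sqrt{7}}\right)^{2} = \left(M + \frac{25 + 6 \sqrt{7}}{4 + \sqrt{7}}\right)^{2}$)
$- B{\left(225 - -92 \right)} = - \frac{\left(25 + 6 \sqrt{7} + \left(225 - -92\right) \left(4 + \sqrt{7}\right)\right)^{2}}{\left(4 + \sqrt{7}\right)^{2}} = - \frac{\left(25 + 6 \sqrt{7} + \left(225 + 92\right) \left(4 + \sqrt{7}\right)\right)^{2}}{\left(4 + \sqrt{7}\right)^{2}} = - \frac{\left(25 + 6 \sqrt{7} + 317 \left(4 + \sqrt{7}\right)\right)^{2}}{\left(4 + \sqrt{7}\right)^{2}} = - \frac{\left(25 + 6 \sqrt{7} + \left(1268 + 317 \sqrt{7}\right)\right)^{2}}{\left(4 + \sqrt{7}\right)^{2}} = - \frac{\left(1293 + 323 \sqrt{7}\right)^{2}}{\left(4 + \sqrt{7}\right)^{2}}$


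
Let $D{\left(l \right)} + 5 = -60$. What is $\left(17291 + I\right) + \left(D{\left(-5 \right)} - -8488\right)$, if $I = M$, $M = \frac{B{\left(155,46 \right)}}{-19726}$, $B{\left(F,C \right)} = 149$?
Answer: $\frac{507234215}{19726} \approx 25714.0$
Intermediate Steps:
$D{\left(l \right)} = -65$ ($D{\left(l \right)} = -5 - 60 = -65$)
$M = - \frac{149}{19726}$ ($M = \frac{149}{-19726} = 149 \left(- \frac{1}{19726}\right) = - \frac{149}{19726} \approx -0.0075535$)
$I = - \frac{149}{19726} \approx -0.0075535$
$\left(17291 + I\right) + \left(D{\left(-5 \right)} - -8488\right) = \left(17291 - \frac{149}{19726}\right) - -8423 = \frac{341082117}{19726} + \left(-65 + 8488\right) = \frac{341082117}{19726} + 8423 = \frac{507234215}{19726}$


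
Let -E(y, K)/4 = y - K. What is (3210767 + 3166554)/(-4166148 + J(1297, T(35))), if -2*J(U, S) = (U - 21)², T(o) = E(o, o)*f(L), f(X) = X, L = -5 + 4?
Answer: -6377321/4980236 ≈ -1.2805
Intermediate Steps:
E(y, K) = -4*y + 4*K (E(y, K) = -4*(y - K) = -4*y + 4*K)
L = -1
T(o) = 0 (T(o) = (-4*o + 4*o)*(-1) = 0*(-1) = 0)
J(U, S) = -(-21 + U)²/2 (J(U, S) = -(U - 21)²/2 = -(-21 + U)²/2)
(3210767 + 3166554)/(-4166148 + J(1297, T(35))) = (3210767 + 3166554)/(-4166148 - (-21 + 1297)²/2) = 6377321/(-4166148 - ½*1276²) = 6377321/(-4166148 - ½*1628176) = 6377321/(-4166148 - 814088) = 6377321/(-4980236) = 6377321*(-1/4980236) = -6377321/4980236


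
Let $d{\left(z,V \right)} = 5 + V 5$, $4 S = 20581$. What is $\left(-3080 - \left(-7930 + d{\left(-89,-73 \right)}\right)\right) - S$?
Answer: $\frac{259}{4} \approx 64.75$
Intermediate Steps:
$S = \frac{20581}{4}$ ($S = \frac{1}{4} \cdot 20581 = \frac{20581}{4} \approx 5145.3$)
$d{\left(z,V \right)} = 5 + 5 V$
$\left(-3080 - \left(-7930 + d{\left(-89,-73 \right)}\right)\right) - S = \left(-3080 + \left(7930 - \left(5 + 5 \left(-73\right)\right)\right)\right) - \frac{20581}{4} = \left(-3080 + \left(7930 - \left(5 - 365\right)\right)\right) - \frac{20581}{4} = \left(-3080 + \left(7930 - -360\right)\right) - \frac{20581}{4} = \left(-3080 + \left(7930 + 360\right)\right) - \frac{20581}{4} = \left(-3080 + 8290\right) - \frac{20581}{4} = 5210 - \frac{20581}{4} = \frac{259}{4}$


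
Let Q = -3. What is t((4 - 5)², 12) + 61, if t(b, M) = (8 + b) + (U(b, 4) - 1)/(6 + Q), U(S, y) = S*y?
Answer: 71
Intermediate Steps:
t(b, M) = 23/3 + 7*b/3 (t(b, M) = (8 + b) + (b*4 - 1)/(6 - 3) = (8 + b) + (4*b - 1)/3 = (8 + b) + (-1 + 4*b)*(⅓) = (8 + b) + (-⅓ + 4*b/3) = 23/3 + 7*b/3)
t((4 - 5)², 12) + 61 = (23/3 + 7*(4 - 5)²/3) + 61 = (23/3 + (7/3)*(-1)²) + 61 = (23/3 + (7/3)*1) + 61 = (23/3 + 7/3) + 61 = 10 + 61 = 71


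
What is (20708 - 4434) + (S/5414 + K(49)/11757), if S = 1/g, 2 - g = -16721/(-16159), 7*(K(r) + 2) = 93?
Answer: 37698751664950777/2316501720414 ≈ 16274.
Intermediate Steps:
K(r) = 79/7 (K(r) = -2 + (⅐)*93 = -2 + 93/7 = 79/7)
g = 15597/16159 (g = 2 - (-16721)/(-16159) = 2 - (-16721)*(-1)/16159 = 2 - 1*16721/16159 = 2 - 16721/16159 = 15597/16159 ≈ 0.96522)
S = 16159/15597 (S = 1/(15597/16159) = 16159/15597 ≈ 1.0360)
(20708 - 4434) + (S/5414 + K(49)/11757) = (20708 - 4434) + ((16159/15597)/5414 + (79/7)/11757) = 16274 + ((16159/15597)*(1/5414) + (79/7)*(1/11757)) = 16274 + (16159/84442158 + 79/82299) = 16274 + 2666933341/2316501720414 = 37698751664950777/2316501720414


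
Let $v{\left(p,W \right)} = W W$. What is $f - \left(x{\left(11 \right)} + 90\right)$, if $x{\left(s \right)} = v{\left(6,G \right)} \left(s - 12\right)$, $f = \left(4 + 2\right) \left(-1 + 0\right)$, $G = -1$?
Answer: $-95$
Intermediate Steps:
$v{\left(p,W \right)} = W^{2}$
$f = -6$ ($f = 6 \left(-1\right) = -6$)
$x{\left(s \right)} = -12 + s$ ($x{\left(s \right)} = \left(-1\right)^{2} \left(s - 12\right) = 1 \left(-12 + s\right) = -12 + s$)
$f - \left(x{\left(11 \right)} + 90\right) = -6 - \left(\left(-12 + 11\right) + 90\right) = -6 - \left(-1 + 90\right) = -6 - 89 = -95$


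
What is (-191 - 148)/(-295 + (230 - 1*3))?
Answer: 339/68 ≈ 4.9853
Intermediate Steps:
(-191 - 148)/(-295 + (230 - 1*3)) = -339/(-295 + (230 - 3)) = -339/(-295 + 227) = -339/(-68) = -339*(-1/68) = 339/68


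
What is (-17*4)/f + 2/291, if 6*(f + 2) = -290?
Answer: 59666/43941 ≈ 1.3579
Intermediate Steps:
f = -151/3 (f = -2 + (1/6)*(-290) = -2 - 145/3 = -151/3 ≈ -50.333)
(-17*4)/f + 2/291 = (-17*4)/(-151/3) + 2/291 = -68*(-3/151) + 2*(1/291) = 204/151 + 2/291 = 59666/43941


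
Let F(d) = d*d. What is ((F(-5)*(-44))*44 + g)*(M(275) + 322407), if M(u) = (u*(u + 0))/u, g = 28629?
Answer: -6379745822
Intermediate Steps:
F(d) = d**2
M(u) = u (M(u) = (u*u)/u = u**2/u = u)
((F(-5)*(-44))*44 + g)*(M(275) + 322407) = (((-5)**2*(-44))*44 + 28629)*(275 + 322407) = ((25*(-44))*44 + 28629)*322682 = (-1100*44 + 28629)*322682 = (-48400 + 28629)*322682 = -19771*322682 = -6379745822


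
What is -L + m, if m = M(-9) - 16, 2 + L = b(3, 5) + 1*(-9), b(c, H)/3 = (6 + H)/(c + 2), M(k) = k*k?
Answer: 347/5 ≈ 69.400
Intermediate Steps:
M(k) = k²
b(c, H) = 3*(6 + H)/(2 + c) (b(c, H) = 3*((6 + H)/(c + 2)) = 3*((6 + H)/(2 + c)) = 3*(6 + H)/(2 + c))
L = -22/5 (L = -2 + (3*(6 + 5)/(2 + 3) + 1*(-9)) = -2 + (3*11/5 - 9) = -2 + (3*(⅕)*11 - 9) = -2 + (33/5 - 9) = -2 - 12/5 = -22/5 ≈ -4.4000)
m = 65 (m = (-9)² - 16 = 81 - 16 = 65)
-L + m = -1*(-22/5) + 65 = 22/5 + 65 = 347/5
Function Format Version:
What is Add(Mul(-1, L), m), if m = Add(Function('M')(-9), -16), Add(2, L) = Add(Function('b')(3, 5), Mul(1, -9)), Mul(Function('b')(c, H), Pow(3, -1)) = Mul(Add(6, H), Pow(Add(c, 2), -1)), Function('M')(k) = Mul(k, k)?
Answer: Rational(347, 5) ≈ 69.400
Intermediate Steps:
Function('M')(k) = Pow(k, 2)
Function('b')(c, H) = Mul(3, Pow(Add(2, c), -1), Add(6, H)) (Function('b')(c, H) = Mul(3, Mul(Add(6, H), Pow(Add(c, 2), -1))) = Mul(3, Mul(Add(6, H), Pow(Add(2, c), -1))) = Mul(3, Mul(Pow(Add(2, c), -1), Add(6, H))) = Mul(3, Pow(Add(2, c), -1), Add(6, H)))
L = Rational(-22, 5) (L = Add(-2, Add(Mul(3, Pow(Add(2, 3), -1), Add(6, 5)), Mul(1, -9))) = Add(-2, Add(Mul(3, Pow(5, -1), 11), -9)) = Add(-2, Add(Mul(3, Rational(1, 5), 11), -9)) = Add(-2, Add(Rational(33, 5), -9)) = Add(-2, Rational(-12, 5)) = Rational(-22, 5) ≈ -4.4000)
m = 65 (m = Add(Pow(-9, 2), -16) = Add(81, -16) = 65)
Add(Mul(-1, L), m) = Add(Mul(-1, Rational(-22, 5)), 65) = Add(Rational(22, 5), 65) = Rational(347, 5)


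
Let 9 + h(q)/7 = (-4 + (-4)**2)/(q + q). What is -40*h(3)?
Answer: 1960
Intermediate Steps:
h(q) = -63 + 42/q (h(q) = -63 + 7*((-4 + (-4)**2)/(q + q)) = -63 + 7*((-4 + 16)/((2*q))) = -63 + 7*(12*(1/(2*q))) = -63 + 7*(6/q) = -63 + 42/q)
-40*h(3) = -40*(-63 + 42/3) = -40*(-63 + 42*(1/3)) = -40*(-63 + 14) = -40*(-49) = 1960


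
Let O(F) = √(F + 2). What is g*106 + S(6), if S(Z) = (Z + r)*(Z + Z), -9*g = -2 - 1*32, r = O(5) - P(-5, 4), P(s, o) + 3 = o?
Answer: 4144/9 + 12*√7 ≈ 492.19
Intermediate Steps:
O(F) = √(2 + F)
P(s, o) = -3 + o
r = -1 + √7 (r = √(2 + 5) - (-3 + 4) = √7 - 1*1 = √7 - 1 = -1 + √7 ≈ 1.6458)
g = 34/9 (g = -(-2 - 1*32)/9 = -(-2 - 32)/9 = -⅑*(-34) = 34/9 ≈ 3.7778)
S(Z) = 2*Z*(-1 + Z + √7) (S(Z) = (Z + (-1 + √7))*(Z + Z) = (-1 + Z + √7)*(2*Z) = 2*Z*(-1 + Z + √7))
g*106 + S(6) = (34/9)*106 + 2*6*(-1 + 6 + √7) = 3604/9 + 2*6*(5 + √7) = 3604/9 + (60 + 12*√7) = 4144/9 + 12*√7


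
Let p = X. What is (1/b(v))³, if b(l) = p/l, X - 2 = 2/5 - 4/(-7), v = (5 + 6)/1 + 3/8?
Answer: 14706125/262144 ≈ 56.099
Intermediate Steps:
v = 91/8 (v = 11*1 + 3*(⅛) = 11 + 3/8 = 91/8 ≈ 11.375)
X = 104/35 (X = 2 + (2/5 - 4/(-7)) = 2 + (2*(⅕) - 4*(-⅐)) = 2 + (⅖ + 4/7) = 2 + 34/35 = 104/35 ≈ 2.9714)
p = 104/35 ≈ 2.9714
b(l) = 104/(35*l)
(1/b(v))³ = (1/(104/(35*(91/8))))³ = (1/((104/35)*(8/91)))³ = (1/(64/245))³ = (245/64)³ = 14706125/262144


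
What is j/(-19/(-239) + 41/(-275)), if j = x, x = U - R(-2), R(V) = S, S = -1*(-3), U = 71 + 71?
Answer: -9135775/4574 ≈ -1997.3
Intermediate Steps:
U = 142
S = 3
R(V) = 3
x = 139 (x = 142 - 1*3 = 142 - 3 = 139)
j = 139
j/(-19/(-239) + 41/(-275)) = 139/(-19/(-239) + 41/(-275)) = 139/(-19*(-1/239) + 41*(-1/275)) = 139/(19/239 - 41/275) = 139/(-4574/65725) = 139*(-65725/4574) = -9135775/4574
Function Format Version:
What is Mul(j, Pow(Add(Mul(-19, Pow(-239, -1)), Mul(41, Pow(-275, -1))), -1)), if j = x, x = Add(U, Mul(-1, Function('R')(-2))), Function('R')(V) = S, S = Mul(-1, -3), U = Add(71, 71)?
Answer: Rational(-9135775, 4574) ≈ -1997.3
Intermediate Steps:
U = 142
S = 3
Function('R')(V) = 3
x = 139 (x = Add(142, Mul(-1, 3)) = Add(142, -3) = 139)
j = 139
Mul(j, Pow(Add(Mul(-19, Pow(-239, -1)), Mul(41, Pow(-275, -1))), -1)) = Mul(139, Pow(Add(Mul(-19, Pow(-239, -1)), Mul(41, Pow(-275, -1))), -1)) = Mul(139, Pow(Add(Mul(-19, Rational(-1, 239)), Mul(41, Rational(-1, 275))), -1)) = Mul(139, Pow(Add(Rational(19, 239), Rational(-41, 275)), -1)) = Mul(139, Pow(Rational(-4574, 65725), -1)) = Mul(139, Rational(-65725, 4574)) = Rational(-9135775, 4574)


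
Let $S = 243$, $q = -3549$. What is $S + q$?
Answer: $-3306$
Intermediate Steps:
$S + q = 243 - 3549 = -3306$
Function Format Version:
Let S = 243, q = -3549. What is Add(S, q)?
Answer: -3306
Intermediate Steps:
Add(S, q) = Add(243, -3549) = -3306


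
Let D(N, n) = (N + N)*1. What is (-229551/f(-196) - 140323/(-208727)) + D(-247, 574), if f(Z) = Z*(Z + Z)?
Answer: -1137052449951/2290987552 ≈ -496.32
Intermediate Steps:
f(Z) = 2*Z**2 (f(Z) = Z*(2*Z) = 2*Z**2)
D(N, n) = 2*N (D(N, n) = (2*N)*1 = 2*N)
(-229551/f(-196) - 140323/(-208727)) + D(-247, 574) = (-229551/(2*(-196)**2) - 140323/(-208727)) + 2*(-247) = (-229551/(2*38416) - 140323*(-1/208727)) - 494 = (-229551/76832 + 140323/208727) - 494 = (-229551*1/76832 + 140323/208727) - 494 = (-32793/10976 + 140323/208727) - 494 = -5304599263/2290987552 - 494 = -1137052449951/2290987552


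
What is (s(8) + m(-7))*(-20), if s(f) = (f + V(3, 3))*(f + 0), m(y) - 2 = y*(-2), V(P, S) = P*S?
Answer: -3040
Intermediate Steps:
m(y) = 2 - 2*y (m(y) = 2 + y*(-2) = 2 - 2*y)
s(f) = f*(9 + f) (s(f) = (f + 3*3)*(f + 0) = (f + 9)*f = (9 + f)*f = f*(9 + f))
(s(8) + m(-7))*(-20) = (8*(9 + 8) + (2 - 2*(-7)))*(-20) = (8*17 + (2 + 14))*(-20) = (136 + 16)*(-20) = 152*(-20) = -3040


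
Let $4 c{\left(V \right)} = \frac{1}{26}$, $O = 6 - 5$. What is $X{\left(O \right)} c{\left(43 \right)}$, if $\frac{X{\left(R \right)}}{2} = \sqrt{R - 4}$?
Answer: $\frac{i \sqrt{3}}{52} \approx 0.033309 i$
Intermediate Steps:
$O = 1$
$c{\left(V \right)} = \frac{1}{104}$ ($c{\left(V \right)} = \frac{1}{4 \cdot 26} = \frac{1}{4} \cdot \frac{1}{26} = \frac{1}{104}$)
$X{\left(R \right)} = 2 \sqrt{-4 + R}$ ($X{\left(R \right)} = 2 \sqrt{R - 4} = 2 \sqrt{-4 + R}$)
$X{\left(O \right)} c{\left(43 \right)} = 2 \sqrt{-4 + 1} \cdot \frac{1}{104} = 2 \sqrt{-3} \cdot \frac{1}{104} = 2 i \sqrt{3} \cdot \frac{1}{104} = \frac{i \sqrt{3}}{52}$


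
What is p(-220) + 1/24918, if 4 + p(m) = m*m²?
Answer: -265326963671/24918 ≈ -1.0648e+7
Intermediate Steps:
p(m) = -4 + m³ (p(m) = -4 + m*m² = -4 + m³)
p(-220) + 1/24918 = (-4 + (-220)³) + 1/24918 = (-4 - 10648000) + 1/24918 = -10648004 + 1/24918 = -265326963671/24918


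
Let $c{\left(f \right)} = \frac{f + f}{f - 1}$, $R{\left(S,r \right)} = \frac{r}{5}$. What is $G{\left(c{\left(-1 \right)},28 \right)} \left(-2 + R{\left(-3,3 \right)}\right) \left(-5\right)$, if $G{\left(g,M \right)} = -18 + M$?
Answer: $70$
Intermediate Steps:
$R{\left(S,r \right)} = \frac{r}{5}$ ($R{\left(S,r \right)} = r \frac{1}{5} = \frac{r}{5}$)
$c{\left(f \right)} = \frac{2 f}{-1 + f}$
$G{\left(c{\left(-1 \right)},28 \right)} \left(-2 + R{\left(-3,3 \right)}\right) \left(-5\right) = \left(-18 + 28\right) \left(-2 + \frac{1}{5} \cdot 3\right) \left(-5\right) = 10 \left(-2 + \frac{3}{5}\right) \left(-5\right) = 10 \left(\left(- \frac{7}{5}\right) \left(-5\right)\right) = 10 \cdot 7 = 70$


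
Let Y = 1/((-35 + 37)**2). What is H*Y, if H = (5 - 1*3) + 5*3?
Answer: 17/4 ≈ 4.2500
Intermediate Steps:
H = 17 (H = (5 - 3) + 15 = 2 + 15 = 17)
Y = 1/4 (Y = 1/(2**2) = 1/4 ≈ 0.25000)
H*Y = 17*(1/4) = 17/4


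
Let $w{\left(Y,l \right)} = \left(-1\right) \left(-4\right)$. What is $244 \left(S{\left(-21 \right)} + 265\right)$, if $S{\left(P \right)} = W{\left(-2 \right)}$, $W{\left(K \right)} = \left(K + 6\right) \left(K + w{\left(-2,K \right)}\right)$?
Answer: $66612$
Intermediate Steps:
$w{\left(Y,l \right)} = 4$
$W{\left(K \right)} = \left(4 + K\right) \left(6 + K\right)$ ($W{\left(K \right)} = \left(K + 6\right) \left(K + 4\right) = \left(6 + K\right) \left(4 + K\right) = \left(4 + K\right) \left(6 + K\right)$)
$S{\left(P \right)} = 8$ ($S{\left(P \right)} = 24 + \left(-2\right)^{2} + 10 \left(-2\right) = 24 + 4 - 20 = 8$)
$244 \left(S{\left(-21 \right)} + 265\right) = 244 \left(8 + 265\right) = 244 \cdot 273 = 66612$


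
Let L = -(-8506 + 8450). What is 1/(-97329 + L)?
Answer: -1/97273 ≈ -1.0280e-5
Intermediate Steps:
L = 56 (L = -1*(-56) = 56)
1/(-97329 + L) = 1/(-97329 + 56) = 1/(-97273) = -1/97273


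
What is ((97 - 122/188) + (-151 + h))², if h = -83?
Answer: 167417721/8836 ≈ 18947.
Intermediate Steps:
((97 - 122/188) + (-151 + h))² = ((97 - 122/188) + (-151 - 83))² = ((97 - 122*1/188) - 234)² = ((97 - 61/94) - 234)² = (9057/94 - 234)² = (-12939/94)² = 167417721/8836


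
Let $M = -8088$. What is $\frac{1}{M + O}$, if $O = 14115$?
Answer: $\frac{1}{6027} \approx 0.00016592$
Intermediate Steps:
$\frac{1}{M + O} = \frac{1}{-8088 + 14115} = \frac{1}{6027}$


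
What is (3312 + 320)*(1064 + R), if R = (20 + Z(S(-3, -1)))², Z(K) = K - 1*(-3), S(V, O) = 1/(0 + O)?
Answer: 5622336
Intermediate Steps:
S(V, O) = 1/O
Z(K) = 3 + K (Z(K) = K + 3 = 3 + K)
R = 484 (R = (20 + (3 + 1/(-1)))² = (20 + (3 - 1))² = (20 + 2)² = 22² = 484)
(3312 + 320)*(1064 + R) = (3312 + 320)*(1064 + 484) = 3632*1548 = 5622336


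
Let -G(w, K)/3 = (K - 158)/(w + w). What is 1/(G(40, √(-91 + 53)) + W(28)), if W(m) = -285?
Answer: -297680/83075103 + 40*I*√38/83075103 ≈ -0.0035833 + 2.9681e-6*I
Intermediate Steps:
G(w, K) = -3*(-158 + K)/(2*w) (G(w, K) = -3*(K - 158)/(w + w) = -3*(-158 + K)/(2*w))
1/(G(40, √(-91 + 53)) + W(28)) = 1/((3/2)*(158 - √(-91 + 53))/40 - 285) = 1/((3/2)*(1/40)*(158 - √(-38)) - 285) = 1/((3/2)*(1/40)*(158 - I*√38) - 285) = 1/((237/40 - 3*I*√38/80) - 285) = 1/(-11163/40 - 3*I*√38/80)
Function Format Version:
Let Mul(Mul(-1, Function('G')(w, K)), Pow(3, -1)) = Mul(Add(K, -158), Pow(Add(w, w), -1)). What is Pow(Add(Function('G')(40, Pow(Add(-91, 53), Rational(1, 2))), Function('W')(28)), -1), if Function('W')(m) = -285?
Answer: Add(Rational(-297680, 83075103), Mul(Rational(40, 83075103), I, Pow(38, Rational(1, 2)))) ≈ Add(-0.0035833, Mul(2.9681e-6, I))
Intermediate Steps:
Function('G')(w, K) = Mul(Rational(-3, 2), Pow(w, -1), Add(-158, K)) (Function('G')(w, K) = Mul(-3, Mul(Add(K, -158), Pow(Add(w, w), -1))) = Mul(-3, Mul(Add(-158, K), Pow(Mul(2, w), -1))) = Mul(-3, Mul(Add(-158, K), Mul(Rational(1, 2), Pow(w, -1)))) = Mul(-3, Mul(Rational(1, 2), Pow(w, -1), Add(-158, K))) = Mul(Rational(-3, 2), Pow(w, -1), Add(-158, K)))
Pow(Add(Function('G')(40, Pow(Add(-91, 53), Rational(1, 2))), Function('W')(28)), -1) = Pow(Add(Mul(Rational(3, 2), Pow(40, -1), Add(158, Mul(-1, Pow(Add(-91, 53), Rational(1, 2))))), -285), -1) = Pow(Add(Mul(Rational(3, 2), Rational(1, 40), Add(158, Mul(-1, Pow(-38, Rational(1, 2))))), -285), -1) = Pow(Add(Mul(Rational(3, 2), Rational(1, 40), Add(158, Mul(-1, Mul(I, Pow(38, Rational(1, 2)))))), -285), -1) = Pow(Add(Mul(Rational(3, 2), Rational(1, 40), Add(158, Mul(-1, I, Pow(38, Rational(1, 2))))), -285), -1) = Pow(Add(Add(Rational(237, 40), Mul(Rational(-3, 80), I, Pow(38, Rational(1, 2)))), -285), -1) = Pow(Add(Rational(-11163, 40), Mul(Rational(-3, 80), I, Pow(38, Rational(1, 2)))), -1)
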